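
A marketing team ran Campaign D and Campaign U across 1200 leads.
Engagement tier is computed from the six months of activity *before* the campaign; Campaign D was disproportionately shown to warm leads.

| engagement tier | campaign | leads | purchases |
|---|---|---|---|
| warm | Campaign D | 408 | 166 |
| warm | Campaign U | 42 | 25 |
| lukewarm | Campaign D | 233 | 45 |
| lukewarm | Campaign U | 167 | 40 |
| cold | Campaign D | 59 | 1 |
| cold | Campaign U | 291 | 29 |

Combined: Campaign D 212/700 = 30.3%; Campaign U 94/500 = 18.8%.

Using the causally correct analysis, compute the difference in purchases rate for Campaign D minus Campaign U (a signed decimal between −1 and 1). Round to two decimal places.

-0.11

Within every engagement tier level Campaign U has the higher rate, yet pooled Campaign D does — Simpson's reversal.
The imbalance in engagement tier arose from how leads were allocated, not from anything the campaign did; and engagement tier independently affects the outcome. The pooled gap is confounded — condition on engagement tier.
Adjusting over the population distribution of engagement tier: 0.375·(0.407−0.595) + 0.333·(0.193−0.240) + 0.292·(0.017−0.100) = -0.110.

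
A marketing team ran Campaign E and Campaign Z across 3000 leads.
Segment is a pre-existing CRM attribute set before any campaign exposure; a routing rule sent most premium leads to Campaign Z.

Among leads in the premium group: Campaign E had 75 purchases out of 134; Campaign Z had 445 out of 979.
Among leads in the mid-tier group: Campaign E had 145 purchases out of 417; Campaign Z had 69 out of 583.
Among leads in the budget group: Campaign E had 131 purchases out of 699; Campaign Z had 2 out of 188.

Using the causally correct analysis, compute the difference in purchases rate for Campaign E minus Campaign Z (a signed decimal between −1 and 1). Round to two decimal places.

+0.17

Here customer segment is a common cause — it drives both which campaign a case falls under and the outcome. The crude comparison mixes populations; the stratum-specific rates are the causally relevant ones.
Adjusting over the population distribution of customer segment: 0.371·(0.560−0.455) + 0.333·(0.348−0.118) + 0.296·(0.187−0.011) = +0.168.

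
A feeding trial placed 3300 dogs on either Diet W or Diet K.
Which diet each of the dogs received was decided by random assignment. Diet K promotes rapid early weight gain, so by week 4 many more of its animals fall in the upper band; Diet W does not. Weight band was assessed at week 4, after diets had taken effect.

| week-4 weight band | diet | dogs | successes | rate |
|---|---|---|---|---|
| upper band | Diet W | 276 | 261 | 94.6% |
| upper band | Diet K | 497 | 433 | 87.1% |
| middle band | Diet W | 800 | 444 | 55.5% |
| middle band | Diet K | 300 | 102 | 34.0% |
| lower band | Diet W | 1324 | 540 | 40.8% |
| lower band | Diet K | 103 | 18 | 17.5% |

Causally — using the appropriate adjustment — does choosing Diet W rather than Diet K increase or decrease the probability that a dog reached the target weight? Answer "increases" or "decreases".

decreases

Stratifying would compare diets among dogs the diets themselves sorted into week-4 weight band groups — a form of selection on an intermediate. The unconditioned pooled rates give the total causal effect.
Pooled: Diet W 51.9% vs Diet K 61.4%; Diet K is higher overall.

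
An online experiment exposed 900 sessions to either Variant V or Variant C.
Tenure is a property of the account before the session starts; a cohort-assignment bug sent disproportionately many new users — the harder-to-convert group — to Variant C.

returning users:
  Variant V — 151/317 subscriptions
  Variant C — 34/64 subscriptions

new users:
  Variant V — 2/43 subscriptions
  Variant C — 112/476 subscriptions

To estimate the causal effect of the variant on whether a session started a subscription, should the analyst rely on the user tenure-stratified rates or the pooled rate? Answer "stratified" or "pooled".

User tenure satisfies the back-door criterion: it is not a descendant of the variant, and it blocks the spurious path from variant to outcome. Adjusting for it (i.e., using the within-user tenure rates) gives the causal effect.
Within each level — returning users: 47.6% vs 53.1%; new users: 4.7% vs 23.5% — Variant C is higher every time.

stratified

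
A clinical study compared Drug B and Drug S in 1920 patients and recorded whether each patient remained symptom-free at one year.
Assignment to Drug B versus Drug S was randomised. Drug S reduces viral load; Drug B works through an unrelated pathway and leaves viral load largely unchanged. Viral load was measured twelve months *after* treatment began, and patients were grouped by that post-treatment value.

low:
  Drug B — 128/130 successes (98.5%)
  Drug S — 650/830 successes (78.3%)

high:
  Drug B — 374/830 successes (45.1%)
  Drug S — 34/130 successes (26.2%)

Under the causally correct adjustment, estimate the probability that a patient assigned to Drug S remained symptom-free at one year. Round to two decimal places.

0.71

Viral load is downstream of the drug. One should not condition on a consequence of treatment, so the overall rates are the right comparison.
So P(outcome | do(Drug S)) is just the pooled rate for Drug S: 684/960 = 0.713.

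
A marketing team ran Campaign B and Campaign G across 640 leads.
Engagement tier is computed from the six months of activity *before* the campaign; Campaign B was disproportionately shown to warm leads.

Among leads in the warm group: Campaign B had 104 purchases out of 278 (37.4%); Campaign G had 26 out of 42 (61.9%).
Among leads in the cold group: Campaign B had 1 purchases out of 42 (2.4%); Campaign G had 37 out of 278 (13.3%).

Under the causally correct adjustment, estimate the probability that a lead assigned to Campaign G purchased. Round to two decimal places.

0.38

Here engagement tier is a common cause — it drives both which campaign a case falls under and the outcome. The crude comparison mixes populations; the stratum-specific rates are the causally relevant ones.
Standardising Campaign G to the population engagement tier mix: 0.500·26/42 + 0.500·37/278 = 0.376.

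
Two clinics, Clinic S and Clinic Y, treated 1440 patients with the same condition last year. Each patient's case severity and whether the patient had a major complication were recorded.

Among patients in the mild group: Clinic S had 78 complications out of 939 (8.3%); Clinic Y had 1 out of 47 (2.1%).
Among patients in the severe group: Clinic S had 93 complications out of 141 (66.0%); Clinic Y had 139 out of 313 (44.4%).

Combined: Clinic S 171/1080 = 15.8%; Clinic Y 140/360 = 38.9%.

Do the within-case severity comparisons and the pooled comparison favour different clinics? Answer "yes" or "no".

Within each case severity level (mild 8.3% vs 2.1%; severe 66.0% vs 44.4%), Clinic Y has the lower rate every time. Pooled: 15.8% vs 38.9% — Clinic S has the lower rate overall. The two comparisons disagree.

yes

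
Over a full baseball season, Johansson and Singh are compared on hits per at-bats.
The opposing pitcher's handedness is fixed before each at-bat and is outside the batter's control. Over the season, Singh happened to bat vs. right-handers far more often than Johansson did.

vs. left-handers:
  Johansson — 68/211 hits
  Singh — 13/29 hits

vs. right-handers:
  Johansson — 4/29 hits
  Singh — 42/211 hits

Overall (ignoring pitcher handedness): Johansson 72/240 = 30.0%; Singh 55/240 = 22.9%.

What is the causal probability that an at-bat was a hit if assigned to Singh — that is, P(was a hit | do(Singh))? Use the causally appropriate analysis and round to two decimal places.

Within every pitcher handedness level Singh has the higher rate, yet pooled Johansson does — Simpson's reversal.
Nothing the player does changes pitcher handedness; the imbalance is an allocation artefact. With pitcher handedness also predicting the outcome, the pooled figure is confounded, and the within-stratum comparison is the causal one.
Standardising Singh to the population pitcher handedness mix: 0.500·13/29 + 0.500·42/211 = 0.324.

0.32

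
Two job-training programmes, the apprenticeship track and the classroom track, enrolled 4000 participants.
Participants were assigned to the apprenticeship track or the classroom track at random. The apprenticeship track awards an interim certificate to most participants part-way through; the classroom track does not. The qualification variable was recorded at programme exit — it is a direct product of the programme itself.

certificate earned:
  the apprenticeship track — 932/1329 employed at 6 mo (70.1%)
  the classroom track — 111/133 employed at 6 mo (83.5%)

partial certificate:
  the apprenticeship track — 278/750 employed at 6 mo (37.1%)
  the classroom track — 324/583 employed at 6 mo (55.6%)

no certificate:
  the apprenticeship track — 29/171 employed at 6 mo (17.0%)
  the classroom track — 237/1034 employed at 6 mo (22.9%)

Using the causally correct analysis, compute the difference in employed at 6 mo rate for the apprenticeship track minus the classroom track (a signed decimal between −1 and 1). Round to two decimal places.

+0.17

Qualification attained during the programme lies on the pathway programme → qualification attained during the programme → outcome, so adjusting for it blocks the indirect effect. For the total causal effect of programme, use the unadjusted pooled rates.
The causal difference is the pooled difference: 0.551 − 0.384 = +0.167.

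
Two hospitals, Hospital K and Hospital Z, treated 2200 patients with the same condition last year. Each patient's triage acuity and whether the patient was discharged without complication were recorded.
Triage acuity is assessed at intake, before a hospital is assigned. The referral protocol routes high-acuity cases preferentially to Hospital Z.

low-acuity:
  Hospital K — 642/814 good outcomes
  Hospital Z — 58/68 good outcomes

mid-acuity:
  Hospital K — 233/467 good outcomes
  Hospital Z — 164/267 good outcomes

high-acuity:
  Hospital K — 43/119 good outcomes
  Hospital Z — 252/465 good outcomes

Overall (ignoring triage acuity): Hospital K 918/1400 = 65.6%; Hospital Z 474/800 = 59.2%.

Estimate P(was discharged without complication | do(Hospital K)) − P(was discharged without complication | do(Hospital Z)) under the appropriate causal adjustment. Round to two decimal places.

-0.11

The triage acuity-specific comparison favours Hospital Z throughout, but the pooled figures favour Hospital K. The question is whether to condition on triage acuity.
Since triage acuity is a pre-existing factor (not a product of the hospital) and it affects the outcome on its own, it is a confounder. The stratified rates, not the pooled rate, identify the causal effect.
Adjusting over the population distribution of triage acuity: 0.401·(0.789−0.853) + 0.334·(0.499−0.614) + 0.265·(0.361−0.542) = -0.112.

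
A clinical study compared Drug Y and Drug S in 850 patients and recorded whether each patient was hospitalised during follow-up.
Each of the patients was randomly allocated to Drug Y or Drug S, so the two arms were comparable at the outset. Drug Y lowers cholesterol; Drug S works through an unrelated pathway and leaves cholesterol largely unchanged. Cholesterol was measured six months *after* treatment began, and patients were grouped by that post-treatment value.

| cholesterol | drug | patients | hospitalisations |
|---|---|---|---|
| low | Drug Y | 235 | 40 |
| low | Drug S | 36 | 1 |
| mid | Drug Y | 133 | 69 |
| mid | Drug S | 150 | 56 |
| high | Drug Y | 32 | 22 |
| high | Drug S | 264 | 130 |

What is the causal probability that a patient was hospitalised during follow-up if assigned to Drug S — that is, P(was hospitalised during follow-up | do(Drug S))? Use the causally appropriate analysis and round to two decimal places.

0.42

Cholesterol is recorded after the drug and is itself shifted by it — it sits on the causal path from drug to outcome. Conditioning on a mediator would strip out part of the effect we want; the pooled comparison gives the total causal effect.
So P(outcome | do(Drug S)) is just the pooled rate for Drug S: 187/450 = 0.416.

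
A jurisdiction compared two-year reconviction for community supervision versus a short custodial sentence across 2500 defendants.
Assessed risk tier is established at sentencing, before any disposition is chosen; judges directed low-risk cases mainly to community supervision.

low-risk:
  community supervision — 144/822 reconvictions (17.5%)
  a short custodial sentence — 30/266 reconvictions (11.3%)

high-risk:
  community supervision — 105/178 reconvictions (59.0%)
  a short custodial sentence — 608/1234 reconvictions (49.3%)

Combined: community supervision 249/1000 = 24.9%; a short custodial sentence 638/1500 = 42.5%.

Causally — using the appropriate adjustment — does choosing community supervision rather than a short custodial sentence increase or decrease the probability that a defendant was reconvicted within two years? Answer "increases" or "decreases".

Within every assessed risk tier level a short custodial sentence has the lower rate, yet pooled community supervision does — Simpson's reversal.
Assessed risk tier satisfies the back-door criterion: it is not a descendant of the disposition, and it blocks the spurious path from disposition to outcome. Adjusting for it (i.e., using the within-assessed risk tier rates) gives the causal effect.
Within each level — low-risk: 17.5% vs 11.3%; high-risk: 59.0% vs 49.3% — a short custodial sentence is lower every time.

increases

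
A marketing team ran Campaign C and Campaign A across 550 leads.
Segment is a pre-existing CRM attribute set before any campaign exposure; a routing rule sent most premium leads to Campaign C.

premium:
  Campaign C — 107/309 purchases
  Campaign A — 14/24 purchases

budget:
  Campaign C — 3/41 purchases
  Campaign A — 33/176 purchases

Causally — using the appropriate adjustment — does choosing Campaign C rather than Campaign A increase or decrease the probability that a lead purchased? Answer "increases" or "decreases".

decreases

Within every customer segment level Campaign A has the higher rate, yet pooled Campaign C does — Simpson's reversal.
Here customer segment is a common cause — it drives both which campaign a case falls under and the outcome. The crude comparison mixes populations; the stratum-specific rates are the causally relevant ones.
Within each level — premium: 34.6% vs 58.3%; budget: 7.3% vs 18.8% — Campaign A is higher every time.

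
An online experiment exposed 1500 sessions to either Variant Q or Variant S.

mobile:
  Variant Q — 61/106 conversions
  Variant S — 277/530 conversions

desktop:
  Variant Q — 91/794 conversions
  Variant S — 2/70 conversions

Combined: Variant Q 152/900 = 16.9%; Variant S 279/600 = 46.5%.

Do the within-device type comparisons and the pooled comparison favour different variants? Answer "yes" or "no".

yes

Within each device type level (mobile 57.5% vs 52.3%; desktop 11.5% vs 2.9%), Variant Q has the higher rate every time. Pooled: 16.9% vs 46.5% — Variant S has the higher rate overall. The two comparisons disagree.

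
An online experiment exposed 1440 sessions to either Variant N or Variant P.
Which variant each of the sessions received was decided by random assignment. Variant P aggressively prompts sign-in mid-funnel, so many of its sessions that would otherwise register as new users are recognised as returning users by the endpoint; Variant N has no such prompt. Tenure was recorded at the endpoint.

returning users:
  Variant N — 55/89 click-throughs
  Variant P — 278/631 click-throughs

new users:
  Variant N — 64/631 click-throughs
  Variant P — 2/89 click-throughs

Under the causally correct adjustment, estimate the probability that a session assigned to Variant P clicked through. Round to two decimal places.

0.39

The stratified and pooled comparisons disagree (Variant N wins within each user tenure; Variant P wins overall), so the answer turns on the causal role of user tenure.
The distribution of user tenure is itself part of what the variant does — it is an intermediate outcome. Holding it fixed would remove that part of the effect; the total effect is the pooled difference.
So P(outcome | do(Variant P)) is just the pooled rate for Variant P: 280/720 = 0.389.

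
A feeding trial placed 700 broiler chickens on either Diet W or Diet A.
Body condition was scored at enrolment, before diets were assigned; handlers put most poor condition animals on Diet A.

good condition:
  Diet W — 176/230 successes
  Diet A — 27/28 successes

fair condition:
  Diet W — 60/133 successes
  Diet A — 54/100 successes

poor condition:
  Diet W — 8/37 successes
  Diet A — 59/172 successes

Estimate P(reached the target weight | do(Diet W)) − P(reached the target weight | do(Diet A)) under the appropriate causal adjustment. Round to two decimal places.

Within every starting body condition level Diet A has the higher rate, yet pooled Diet W does — Simpson's reversal.
Nothing the diet does changes starting body condition; the imbalance is an allocation artefact. With starting body condition also predicting the outcome, the pooled figure is confounded, and the within-stratum comparison is the causal one.
Adjusting over the population distribution of starting body condition: 0.369·(0.765−0.964) + 0.333·(0.451−0.540) + 0.299·(0.216−0.343) = -0.141.

-0.14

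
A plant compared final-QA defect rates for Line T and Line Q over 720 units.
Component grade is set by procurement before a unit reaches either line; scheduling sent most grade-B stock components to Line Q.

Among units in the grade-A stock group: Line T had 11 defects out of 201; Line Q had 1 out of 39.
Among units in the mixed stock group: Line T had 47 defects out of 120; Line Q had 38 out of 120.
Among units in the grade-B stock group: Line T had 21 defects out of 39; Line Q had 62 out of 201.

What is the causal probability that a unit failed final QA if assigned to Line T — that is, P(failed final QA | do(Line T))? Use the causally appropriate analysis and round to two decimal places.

0.33

Line Q is lower inside every component grade stratum but Line T is lower in aggregate. Whether to stratify depends on how component grade relates to the line.
Since component grade is a pre-existing factor (not a product of the line) and it affects the outcome on its own, it is a confounder. The stratified rates, not the pooled rate, identify the causal effect.
Standardising Line T to the population component grade mix: 0.333·11/201 + 0.333·47/120 + 0.333·21/39 = 0.328.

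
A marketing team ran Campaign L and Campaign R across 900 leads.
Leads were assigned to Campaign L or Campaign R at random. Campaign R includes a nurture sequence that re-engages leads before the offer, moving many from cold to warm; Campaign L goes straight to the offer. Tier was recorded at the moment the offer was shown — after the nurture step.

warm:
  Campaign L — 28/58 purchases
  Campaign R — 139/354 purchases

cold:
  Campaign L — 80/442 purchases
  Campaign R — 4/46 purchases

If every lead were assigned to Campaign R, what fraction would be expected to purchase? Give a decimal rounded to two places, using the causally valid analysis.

0.36

Within every engagement tier level Campaign L has the higher rate, yet pooled Campaign R does — Simpson's reversal.
Engagement tier here is a post-treatment variable shaped by the campaign; conditioning on it would introduce bias rather than remove it. The overall comparison is the causal one.
So P(outcome | do(Campaign R)) is just the pooled rate for Campaign R: 143/400 = 0.357.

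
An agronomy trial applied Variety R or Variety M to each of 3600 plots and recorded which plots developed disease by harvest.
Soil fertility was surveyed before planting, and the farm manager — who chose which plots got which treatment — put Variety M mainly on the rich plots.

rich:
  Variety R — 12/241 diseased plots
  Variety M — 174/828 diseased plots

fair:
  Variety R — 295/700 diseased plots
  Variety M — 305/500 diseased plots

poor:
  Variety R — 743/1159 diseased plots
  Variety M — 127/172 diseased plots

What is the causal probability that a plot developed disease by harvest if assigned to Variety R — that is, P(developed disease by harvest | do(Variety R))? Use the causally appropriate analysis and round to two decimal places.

0.39

Since soil fertility is a pre-existing factor (not a product of the variety) and it affects the outcome on its own, it is a confounder. The stratified rates, not the pooled rate, identify the causal effect.
Standardising Variety R to the population soil fertility mix: 0.297·12/241 + 0.333·295/700 + 0.370·743/1159 = 0.392.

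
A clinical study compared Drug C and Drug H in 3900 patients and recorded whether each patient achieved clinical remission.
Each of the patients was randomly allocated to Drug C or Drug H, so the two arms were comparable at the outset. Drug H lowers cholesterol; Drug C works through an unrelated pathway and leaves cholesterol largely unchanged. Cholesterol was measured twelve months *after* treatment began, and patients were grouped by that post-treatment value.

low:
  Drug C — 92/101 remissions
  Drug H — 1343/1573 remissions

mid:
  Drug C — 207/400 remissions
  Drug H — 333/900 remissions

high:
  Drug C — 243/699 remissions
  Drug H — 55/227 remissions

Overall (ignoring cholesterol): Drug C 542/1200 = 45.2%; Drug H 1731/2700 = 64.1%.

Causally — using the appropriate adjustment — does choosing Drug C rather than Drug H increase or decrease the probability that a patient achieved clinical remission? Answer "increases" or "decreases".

decreases

Within every cholesterol level Drug C has the higher rate, yet pooled Drug H does — Simpson's reversal.
Because the drug influences cholesterol, cholesterol is a post-treatment mediator, not a confounder. Stratifying on it would bias the estimate; the causal effect is the crude pooled difference.
Pooled: Drug C 45.2% vs Drug H 64.1%; Drug H is higher overall.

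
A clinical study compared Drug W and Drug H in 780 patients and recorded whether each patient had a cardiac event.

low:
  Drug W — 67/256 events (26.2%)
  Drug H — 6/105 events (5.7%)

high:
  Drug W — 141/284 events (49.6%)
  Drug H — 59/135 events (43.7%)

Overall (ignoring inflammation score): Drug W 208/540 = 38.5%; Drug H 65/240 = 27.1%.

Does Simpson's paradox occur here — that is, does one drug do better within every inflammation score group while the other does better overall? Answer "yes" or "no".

no

Within each inflammation score level (low 26.2% vs 5.7%; high 49.6% vs 43.7%), Drug H has the lower rate every time. Pooled: 38.5% vs 27.1% — Drug H has the lower rate overall. They agree.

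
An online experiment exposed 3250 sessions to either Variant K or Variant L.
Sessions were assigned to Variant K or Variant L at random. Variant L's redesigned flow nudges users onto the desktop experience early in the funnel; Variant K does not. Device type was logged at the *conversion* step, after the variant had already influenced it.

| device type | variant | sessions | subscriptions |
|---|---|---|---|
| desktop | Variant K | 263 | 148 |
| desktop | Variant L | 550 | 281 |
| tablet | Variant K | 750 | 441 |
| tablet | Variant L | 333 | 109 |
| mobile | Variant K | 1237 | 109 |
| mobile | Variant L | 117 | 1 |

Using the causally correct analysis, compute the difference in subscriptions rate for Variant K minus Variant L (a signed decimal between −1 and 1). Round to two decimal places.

-0.08

Device type is recorded after the variant and is itself shifted by it — it sits on the causal path from variant to outcome. Conditioning on a mediator would strip out part of the effect we want; the pooled comparison gives the total causal effect.
The causal difference is the pooled difference: 0.310 − 0.391 = -0.081.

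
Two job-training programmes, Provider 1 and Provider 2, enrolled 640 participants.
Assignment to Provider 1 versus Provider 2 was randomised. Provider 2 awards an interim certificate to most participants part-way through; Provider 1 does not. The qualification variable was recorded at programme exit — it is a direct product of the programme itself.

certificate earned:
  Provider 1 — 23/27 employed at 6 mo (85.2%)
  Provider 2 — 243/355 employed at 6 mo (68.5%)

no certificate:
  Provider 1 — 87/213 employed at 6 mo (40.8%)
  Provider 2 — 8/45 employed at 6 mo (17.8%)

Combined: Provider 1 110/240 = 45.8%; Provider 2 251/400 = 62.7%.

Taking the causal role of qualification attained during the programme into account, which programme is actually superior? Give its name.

Qualification attained during the programme is downstream of the programme. One should not condition on a consequence of treatment, so the overall rates are the right comparison.
Pooled: Provider 1 45.8% vs Provider 2 62.7%; Provider 2 is higher overall.

Provider 2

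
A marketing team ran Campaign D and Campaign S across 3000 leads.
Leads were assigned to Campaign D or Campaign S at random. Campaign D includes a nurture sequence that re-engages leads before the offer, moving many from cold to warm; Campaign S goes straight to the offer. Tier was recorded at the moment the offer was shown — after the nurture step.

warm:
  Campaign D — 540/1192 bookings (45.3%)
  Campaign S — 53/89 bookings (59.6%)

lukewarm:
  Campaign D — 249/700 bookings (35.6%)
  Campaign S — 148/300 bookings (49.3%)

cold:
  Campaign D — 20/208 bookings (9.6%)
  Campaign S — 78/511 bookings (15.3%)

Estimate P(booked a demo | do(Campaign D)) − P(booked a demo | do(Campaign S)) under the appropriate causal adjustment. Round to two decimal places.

+0.08

Within every engagement tier level Campaign S has the higher rate, yet pooled Campaign D does — Simpson's reversal.
Engagement tier is recorded after the campaign and is itself shifted by it — it sits on the causal path from campaign to outcome. Conditioning on a mediator would strip out part of the effect we want; the pooled comparison gives the total causal effect.
The causal difference is the pooled difference: 0.385 − 0.310 = +0.075.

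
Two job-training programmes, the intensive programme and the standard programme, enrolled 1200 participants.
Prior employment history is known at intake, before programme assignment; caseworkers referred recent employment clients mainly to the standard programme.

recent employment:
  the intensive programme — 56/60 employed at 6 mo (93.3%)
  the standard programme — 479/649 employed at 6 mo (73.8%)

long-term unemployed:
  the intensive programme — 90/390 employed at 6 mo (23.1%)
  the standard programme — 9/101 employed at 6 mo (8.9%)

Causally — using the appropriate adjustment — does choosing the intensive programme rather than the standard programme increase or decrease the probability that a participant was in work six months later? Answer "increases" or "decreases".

increases

Nothing the programme does changes prior employment history; the imbalance is an allocation artefact. With prior employment history also predicting the outcome, the pooled figure is confounded, and the within-stratum comparison is the causal one.
Within each level — recent employment: 93.3% vs 73.8%; long-term unemployed: 23.1% vs 8.9% — the intensive programme is higher every time.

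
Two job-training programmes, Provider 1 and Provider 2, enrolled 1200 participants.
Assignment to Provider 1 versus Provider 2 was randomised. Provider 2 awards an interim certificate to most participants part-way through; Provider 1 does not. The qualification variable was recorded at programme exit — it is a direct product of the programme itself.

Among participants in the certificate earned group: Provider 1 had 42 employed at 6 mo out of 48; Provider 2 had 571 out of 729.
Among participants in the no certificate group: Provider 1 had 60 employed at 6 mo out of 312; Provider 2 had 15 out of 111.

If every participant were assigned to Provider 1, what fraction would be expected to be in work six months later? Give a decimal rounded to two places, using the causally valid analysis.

Qualification attained during the programme is recorded after the programme and is itself shifted by it — it sits on the causal path from programme to outcome. Conditioning on a mediator would strip out part of the effect we want; the pooled comparison gives the total causal effect.
So P(outcome | do(Provider 1)) is just the pooled rate for Provider 1: 102/360 = 0.283.

0.28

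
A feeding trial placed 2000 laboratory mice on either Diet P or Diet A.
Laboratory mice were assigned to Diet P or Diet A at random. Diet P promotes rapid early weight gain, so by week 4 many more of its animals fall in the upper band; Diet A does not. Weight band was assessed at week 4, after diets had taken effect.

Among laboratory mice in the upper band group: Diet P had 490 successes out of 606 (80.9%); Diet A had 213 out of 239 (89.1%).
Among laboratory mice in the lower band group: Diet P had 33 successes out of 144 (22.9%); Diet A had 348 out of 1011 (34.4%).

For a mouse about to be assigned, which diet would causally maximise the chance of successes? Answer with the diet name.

The stratified and pooled comparisons disagree (Diet A wins within each week-4 weight band; Diet P wins overall), so the answer turns on the causal role of week-4 weight band.
Week-4 weight band is downstream of the diet. One should not condition on a consequence of treatment, so the overall rates are the right comparison.
Pooled: Diet P 69.7% vs Diet A 44.9%; Diet P is higher overall.

Diet P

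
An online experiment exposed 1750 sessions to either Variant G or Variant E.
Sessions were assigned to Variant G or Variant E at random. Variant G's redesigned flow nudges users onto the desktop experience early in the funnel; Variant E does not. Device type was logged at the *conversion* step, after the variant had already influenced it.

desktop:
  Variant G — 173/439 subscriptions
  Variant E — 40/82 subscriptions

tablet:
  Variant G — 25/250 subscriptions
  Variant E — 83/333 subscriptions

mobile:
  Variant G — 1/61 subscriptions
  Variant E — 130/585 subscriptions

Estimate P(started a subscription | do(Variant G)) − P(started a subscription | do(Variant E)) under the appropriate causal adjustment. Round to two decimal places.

The stratified and pooled comparisons disagree (Variant E wins within each device type; Variant G wins overall), so the answer turns on the causal role of device type.
Device type is recorded after the variant and is itself shifted by it — it sits on the causal path from variant to outcome. Conditioning on a mediator would strip out part of the effect we want; the pooled comparison gives the total causal effect.
The causal difference is the pooled difference: 0.265 − 0.253 = +0.012.

+0.01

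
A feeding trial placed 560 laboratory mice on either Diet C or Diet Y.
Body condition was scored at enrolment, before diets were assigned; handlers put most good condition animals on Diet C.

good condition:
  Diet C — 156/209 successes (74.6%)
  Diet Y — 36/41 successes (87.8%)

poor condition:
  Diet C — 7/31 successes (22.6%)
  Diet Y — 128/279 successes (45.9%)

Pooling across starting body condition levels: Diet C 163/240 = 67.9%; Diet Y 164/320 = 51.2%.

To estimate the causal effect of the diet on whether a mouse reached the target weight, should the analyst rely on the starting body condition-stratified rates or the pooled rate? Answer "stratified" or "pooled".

stratified

Starting body condition satisfies the back-door criterion: it is not a descendant of the diet, and it blocks the spurious path from diet to outcome. Adjusting for it (i.e., using the within-starting body condition rates) gives the causal effect.
Within each level — good condition: 74.6% vs 87.8%; poor condition: 22.6% vs 45.9% — Diet Y is higher every time.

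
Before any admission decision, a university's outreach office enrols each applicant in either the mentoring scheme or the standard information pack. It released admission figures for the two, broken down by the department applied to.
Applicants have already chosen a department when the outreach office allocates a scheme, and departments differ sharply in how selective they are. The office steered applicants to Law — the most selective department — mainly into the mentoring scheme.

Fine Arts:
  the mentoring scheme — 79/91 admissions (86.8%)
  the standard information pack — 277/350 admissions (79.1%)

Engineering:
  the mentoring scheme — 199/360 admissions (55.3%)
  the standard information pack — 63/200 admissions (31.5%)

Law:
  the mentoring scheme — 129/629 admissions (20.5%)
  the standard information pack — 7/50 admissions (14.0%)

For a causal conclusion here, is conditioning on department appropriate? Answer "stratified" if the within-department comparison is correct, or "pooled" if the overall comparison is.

Department satisfies the back-door criterion: it is not a descendant of the outreach scheme, and it blocks the spurious path from outreach scheme to outcome. Adjusting for it (i.e., using the within-department rates) gives the causal effect.
Within each level — Fine Arts: 86.8% vs 79.1%; Engineering: 55.3% vs 31.5%; Law: 20.5% vs 14.0% — the mentoring scheme is higher every time.

stratified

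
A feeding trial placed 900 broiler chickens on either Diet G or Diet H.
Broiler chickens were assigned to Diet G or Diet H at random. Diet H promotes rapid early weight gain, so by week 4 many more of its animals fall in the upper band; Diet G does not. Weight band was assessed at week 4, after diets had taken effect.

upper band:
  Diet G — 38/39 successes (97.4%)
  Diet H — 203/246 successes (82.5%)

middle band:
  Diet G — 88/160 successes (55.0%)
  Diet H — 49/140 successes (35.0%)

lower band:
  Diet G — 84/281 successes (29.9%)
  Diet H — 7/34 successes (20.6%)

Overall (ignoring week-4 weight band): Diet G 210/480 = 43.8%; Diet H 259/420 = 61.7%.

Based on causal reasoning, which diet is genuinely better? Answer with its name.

Within every week-4 weight band level Diet G has the higher rate, yet pooled Diet H does — Simpson's reversal.
Week-4 weight band is recorded after the diet and is itself shifted by it — it sits on the causal path from diet to outcome. Conditioning on a mediator would strip out part of the effect we want; the pooled comparison gives the total causal effect.
Pooled: Diet G 43.8% vs Diet H 61.7%; Diet H is higher overall.

Diet H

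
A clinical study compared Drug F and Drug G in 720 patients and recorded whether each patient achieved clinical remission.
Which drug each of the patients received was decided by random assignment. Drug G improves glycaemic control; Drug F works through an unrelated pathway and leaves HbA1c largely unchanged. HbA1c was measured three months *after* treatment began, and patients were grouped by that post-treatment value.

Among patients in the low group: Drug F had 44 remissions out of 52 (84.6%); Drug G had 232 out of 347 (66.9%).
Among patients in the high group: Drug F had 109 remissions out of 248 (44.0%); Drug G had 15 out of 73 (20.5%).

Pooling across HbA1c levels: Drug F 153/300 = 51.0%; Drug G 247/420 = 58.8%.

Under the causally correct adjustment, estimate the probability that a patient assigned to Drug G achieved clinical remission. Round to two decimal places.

Stratifying would compare drugs among patients the drugs themselves sorted into HbA1c groups — a form of selection on an intermediate. The unconditioned pooled rates give the total causal effect.
So P(outcome | do(Drug G)) is just the pooled rate for Drug G: 247/420 = 0.588.

0.59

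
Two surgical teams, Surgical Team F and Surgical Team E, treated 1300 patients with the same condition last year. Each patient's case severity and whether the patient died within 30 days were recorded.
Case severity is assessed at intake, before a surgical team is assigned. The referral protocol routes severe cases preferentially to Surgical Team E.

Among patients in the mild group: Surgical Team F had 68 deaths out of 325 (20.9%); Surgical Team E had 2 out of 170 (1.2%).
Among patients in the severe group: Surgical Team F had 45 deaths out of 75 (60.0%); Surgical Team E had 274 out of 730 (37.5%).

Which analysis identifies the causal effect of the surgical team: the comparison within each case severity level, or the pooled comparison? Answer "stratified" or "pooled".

stratified

The stratified and pooled comparisons disagree (Surgical Team E wins within each case severity; Surgical Team F wins overall), so the answer turns on the causal role of case severity.
Since case severity is a pre-existing factor (not a product of the surgical team) and it affects the outcome on its own, it is a confounder. The stratified rates, not the pooled rate, identify the causal effect.
Within each level — mild: 20.9% vs 1.2%; severe: 60.0% vs 37.5% — Surgical Team E is lower every time.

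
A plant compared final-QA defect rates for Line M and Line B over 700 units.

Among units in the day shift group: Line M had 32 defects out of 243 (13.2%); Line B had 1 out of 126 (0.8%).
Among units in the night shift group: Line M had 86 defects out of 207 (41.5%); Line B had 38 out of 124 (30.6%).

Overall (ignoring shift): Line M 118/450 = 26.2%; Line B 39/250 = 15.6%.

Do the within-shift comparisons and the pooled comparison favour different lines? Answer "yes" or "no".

no

Within each shift level (day shift 13.2% vs 0.8%; night shift 41.5% vs 30.6%), Line B has the lower rate every time. Pooled: 26.2% vs 15.6% — Line B has the lower rate overall. They agree.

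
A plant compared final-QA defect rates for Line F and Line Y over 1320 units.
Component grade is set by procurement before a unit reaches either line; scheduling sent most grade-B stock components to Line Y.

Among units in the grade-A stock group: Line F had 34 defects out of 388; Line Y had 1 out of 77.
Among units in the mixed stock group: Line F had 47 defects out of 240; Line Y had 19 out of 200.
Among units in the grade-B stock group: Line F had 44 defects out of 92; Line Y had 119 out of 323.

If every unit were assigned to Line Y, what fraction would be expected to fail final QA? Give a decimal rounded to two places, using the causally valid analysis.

0.15

Within every component grade level Line Y has the lower rate, yet pooled Line F does — Simpson's reversal.
Component grade differs across lines for reasons unrelated to any effect of the line itself, and it separately predicts the outcome — a classic confounder. We must compare within component grade levels.
Standardising Line Y to the population component grade mix: 0.352·1/77 + 0.333·19/200 + 0.314·119/323 = 0.152.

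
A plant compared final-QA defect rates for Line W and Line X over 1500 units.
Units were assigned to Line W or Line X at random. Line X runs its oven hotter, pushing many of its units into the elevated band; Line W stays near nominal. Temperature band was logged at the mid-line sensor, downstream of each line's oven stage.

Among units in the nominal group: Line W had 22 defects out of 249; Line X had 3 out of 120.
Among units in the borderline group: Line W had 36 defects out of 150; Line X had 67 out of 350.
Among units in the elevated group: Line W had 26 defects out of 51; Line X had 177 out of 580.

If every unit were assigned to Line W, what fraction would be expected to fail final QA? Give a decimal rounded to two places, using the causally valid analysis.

In-process temperature band is downstream of the line. One should not condition on a consequence of treatment, so the overall rates are the right comparison.
So P(outcome | do(Line W)) is just the pooled rate for Line W: 84/450 = 0.187.

0.19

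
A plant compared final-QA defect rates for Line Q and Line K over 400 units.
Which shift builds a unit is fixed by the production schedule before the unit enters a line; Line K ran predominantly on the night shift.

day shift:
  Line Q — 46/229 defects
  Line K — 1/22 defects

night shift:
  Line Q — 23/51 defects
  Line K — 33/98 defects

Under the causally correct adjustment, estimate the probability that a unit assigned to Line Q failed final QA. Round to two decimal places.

0.29

Here shift is a common cause — it drives both which line a case falls under and the outcome. The crude comparison mixes populations; the stratum-specific rates are the causally relevant ones.
Standardising Line Q to the population shift mix: 0.627·46/229 + 0.372·23/51 = 0.294.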